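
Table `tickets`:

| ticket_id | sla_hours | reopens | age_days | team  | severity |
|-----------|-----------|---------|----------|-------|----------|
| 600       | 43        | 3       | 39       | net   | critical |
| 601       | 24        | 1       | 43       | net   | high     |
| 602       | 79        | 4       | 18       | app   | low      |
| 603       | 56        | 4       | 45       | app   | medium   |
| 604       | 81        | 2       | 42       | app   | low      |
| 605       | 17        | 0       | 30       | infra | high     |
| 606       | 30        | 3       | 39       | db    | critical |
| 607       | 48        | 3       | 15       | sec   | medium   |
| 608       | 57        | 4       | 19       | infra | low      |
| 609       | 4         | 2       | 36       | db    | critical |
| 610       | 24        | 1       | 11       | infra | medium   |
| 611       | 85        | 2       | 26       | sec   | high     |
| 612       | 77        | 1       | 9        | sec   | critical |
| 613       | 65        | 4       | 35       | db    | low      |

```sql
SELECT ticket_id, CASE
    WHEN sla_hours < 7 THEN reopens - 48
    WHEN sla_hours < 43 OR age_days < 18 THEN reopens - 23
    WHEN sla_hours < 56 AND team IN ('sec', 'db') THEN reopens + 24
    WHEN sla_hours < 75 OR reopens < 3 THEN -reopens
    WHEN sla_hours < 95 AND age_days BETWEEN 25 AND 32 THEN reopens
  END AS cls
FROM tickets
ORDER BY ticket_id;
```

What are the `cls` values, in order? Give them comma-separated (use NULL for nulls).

ticket_id=600: sla_hours < 75 OR reopens < 3 → -3
ticket_id=601: sla_hours < 43 OR age_days < 18 → -22
ticket_id=602: (no match → NULL) → NULL
ticket_id=603: sla_hours < 75 OR reopens < 3 → -4
ticket_id=604: sla_hours < 75 OR reopens < 3 → -2
ticket_id=605: sla_hours < 43 OR age_days < 18 → -23
ticket_id=606: sla_hours < 43 OR age_days < 18 → -20
ticket_id=607: sla_hours < 43 OR age_days < 18 → -20
ticket_id=608: sla_hours < 75 OR reopens < 3 → -4
ticket_id=609: sla_hours < 7 → -46
ticket_id=610: sla_hours < 43 OR age_days < 18 → -22
ticket_id=611: sla_hours < 75 OR reopens < 3 → -2
ticket_id=612: sla_hours < 43 OR age_days < 18 → -22
ticket_id=613: sla_hours < 75 OR reopens < 3 → -4

-3, -22, NULL, -4, -2, -23, -20, -20, -4, -46, -22, -2, -22, -4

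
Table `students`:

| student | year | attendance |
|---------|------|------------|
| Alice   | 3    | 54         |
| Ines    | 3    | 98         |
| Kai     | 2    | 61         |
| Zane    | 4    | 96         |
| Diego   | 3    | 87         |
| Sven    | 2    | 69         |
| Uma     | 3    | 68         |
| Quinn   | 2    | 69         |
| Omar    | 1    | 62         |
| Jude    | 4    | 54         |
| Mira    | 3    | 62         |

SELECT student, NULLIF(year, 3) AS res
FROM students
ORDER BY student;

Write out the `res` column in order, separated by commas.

student=Alice: year=3 vs 3: equal → NULL
student=Diego: year=3 vs 3: equal → NULL
student=Ines: year=3 vs 3: equal → NULL
student=Jude: year=4 vs 3: differ → 4
student=Kai: year=2 vs 3: differ → 2
student=Mira: year=3 vs 3: equal → NULL
student=Omar: year=1 vs 3: differ → 1
student=Quinn: year=2 vs 3: differ → 2
student=Sven: year=2 vs 3: differ → 2
student=Uma: year=3 vs 3: equal → NULL
student=Zane: year=4 vs 3: differ → 4

NULL, NULL, NULL, 4, 2, NULL, 1, 2, 2, NULL, 4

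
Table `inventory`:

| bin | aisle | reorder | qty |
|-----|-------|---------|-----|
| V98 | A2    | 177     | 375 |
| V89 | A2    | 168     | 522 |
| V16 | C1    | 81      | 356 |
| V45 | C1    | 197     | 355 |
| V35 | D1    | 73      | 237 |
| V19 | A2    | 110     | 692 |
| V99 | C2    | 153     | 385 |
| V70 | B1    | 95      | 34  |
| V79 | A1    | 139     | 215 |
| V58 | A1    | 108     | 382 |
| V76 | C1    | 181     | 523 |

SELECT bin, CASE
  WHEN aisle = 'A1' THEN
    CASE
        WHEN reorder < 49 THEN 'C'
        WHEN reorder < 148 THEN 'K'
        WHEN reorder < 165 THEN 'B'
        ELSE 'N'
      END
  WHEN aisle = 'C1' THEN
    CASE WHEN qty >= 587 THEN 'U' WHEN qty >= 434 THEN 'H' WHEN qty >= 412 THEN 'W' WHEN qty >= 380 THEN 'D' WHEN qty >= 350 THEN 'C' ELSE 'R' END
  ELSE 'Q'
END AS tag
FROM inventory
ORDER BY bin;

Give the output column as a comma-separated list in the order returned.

bin=V16: aisle='C1' → inner[qty >= 350] → C
bin=V19: aisle='A2' → outer ELSE → Q
bin=V35: aisle='D1' → outer ELSE → Q
bin=V45: aisle='C1' → inner[qty >= 350] → C
bin=V58: aisle='A1' → inner[reorder < 148] → K
bin=V70: aisle='B1' → outer ELSE → Q
bin=V76: aisle='C1' → inner[qty >= 434] → H
bin=V79: aisle='A1' → inner[reorder < 148] → K
bin=V89: aisle='A2' → outer ELSE → Q
bin=V98: aisle='A2' → outer ELSE → Q
bin=V99: aisle='C2' → outer ELSE → Q

C, Q, Q, C, K, Q, H, K, Q, Q, Q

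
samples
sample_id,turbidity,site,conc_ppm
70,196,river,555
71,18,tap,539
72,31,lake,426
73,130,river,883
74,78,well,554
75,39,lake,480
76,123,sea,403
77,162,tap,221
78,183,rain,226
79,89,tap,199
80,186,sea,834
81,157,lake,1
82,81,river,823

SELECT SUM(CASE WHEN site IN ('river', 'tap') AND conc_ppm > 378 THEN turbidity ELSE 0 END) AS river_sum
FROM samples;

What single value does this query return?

sample_id=70: ✓ → 196
sample_id=71: ✓ → 18
sample_id=72: ✗
sample_id=73: ✓ → 130
sample_id=74: ✗
sample_id=75: ✗
sample_id=76: ✗
sample_id=77: ✗
sample_id=78: ✗
sample_id=79: ✗
sample_id=80: ✗
sample_id=81: ✗
sample_id=82: ✓ → 81
river_sum = 196 + 18 + 130 + 81 = 425

425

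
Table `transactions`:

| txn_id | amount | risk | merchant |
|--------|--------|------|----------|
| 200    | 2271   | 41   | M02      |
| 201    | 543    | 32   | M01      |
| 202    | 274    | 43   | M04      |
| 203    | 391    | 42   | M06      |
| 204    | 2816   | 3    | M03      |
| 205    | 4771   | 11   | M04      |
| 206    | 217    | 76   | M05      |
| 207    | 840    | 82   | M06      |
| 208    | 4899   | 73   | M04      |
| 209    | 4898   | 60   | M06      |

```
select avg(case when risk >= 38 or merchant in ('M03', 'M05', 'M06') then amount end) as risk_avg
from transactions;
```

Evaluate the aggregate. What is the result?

2075.75

txn_id=200: ✓ → 2271
txn_id=201: ✗
txn_id=202: ✓ → 274
txn_id=203: ✓ → 391
txn_id=204: ✓ → 2816
txn_id=205: ✗
txn_id=206: ✓ → 217
txn_id=207: ✓ → 840
txn_id=208: ✓ → 4899
txn_id=209: ✓ → 4898
risk_avg = (2271 + 274 + 391 + 2816 + 217 + 840 + 4899 + 4898) / 8 = 2075.75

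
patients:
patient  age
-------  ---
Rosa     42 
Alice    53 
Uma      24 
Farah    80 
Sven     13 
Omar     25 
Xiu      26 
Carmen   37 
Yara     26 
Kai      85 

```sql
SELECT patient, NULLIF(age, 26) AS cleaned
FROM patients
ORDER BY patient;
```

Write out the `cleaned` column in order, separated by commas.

patient=Alice: age=53 vs 26: differ → 53
patient=Carmen: age=37 vs 26: differ → 37
patient=Farah: age=80 vs 26: differ → 80
patient=Kai: age=85 vs 26: differ → 85
patient=Omar: age=25 vs 26: differ → 25
patient=Rosa: age=42 vs 26: differ → 42
patient=Sven: age=13 vs 26: differ → 13
patient=Uma: age=24 vs 26: differ → 24
patient=Xiu: age=26 vs 26: equal → NULL
patient=Yara: age=26 vs 26: equal → NULL

53, 37, 80, 85, 25, 42, 13, 24, NULL, NULL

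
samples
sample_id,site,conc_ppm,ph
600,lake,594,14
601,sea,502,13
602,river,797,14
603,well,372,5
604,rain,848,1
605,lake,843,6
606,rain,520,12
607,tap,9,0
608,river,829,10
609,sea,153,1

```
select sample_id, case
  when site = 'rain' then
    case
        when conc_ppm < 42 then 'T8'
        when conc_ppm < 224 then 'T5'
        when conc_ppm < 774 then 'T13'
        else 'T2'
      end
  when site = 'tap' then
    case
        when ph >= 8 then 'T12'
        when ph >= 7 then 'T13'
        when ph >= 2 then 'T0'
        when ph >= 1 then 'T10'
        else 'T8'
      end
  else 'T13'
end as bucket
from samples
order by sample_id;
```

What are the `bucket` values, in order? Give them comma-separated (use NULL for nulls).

T13, T13, T13, T13, T2, T13, T13, T8, T13, T13

sample_id=600: site='lake' → outer ELSE → T13
sample_id=601: site='sea' → outer ELSE → T13
sample_id=602: site='river' → outer ELSE → T13
sample_id=603: site='well' → outer ELSE → T13
sample_id=604: site='rain' → inner[ELSE] → T2
sample_id=605: site='lake' → outer ELSE → T13
sample_id=606: site='rain' → inner[conc_ppm < 774] → T13
sample_id=607: site='tap' → inner[ELSE] → T8
sample_id=608: site='river' → outer ELSE → T13
sample_id=609: site='sea' → outer ELSE → T13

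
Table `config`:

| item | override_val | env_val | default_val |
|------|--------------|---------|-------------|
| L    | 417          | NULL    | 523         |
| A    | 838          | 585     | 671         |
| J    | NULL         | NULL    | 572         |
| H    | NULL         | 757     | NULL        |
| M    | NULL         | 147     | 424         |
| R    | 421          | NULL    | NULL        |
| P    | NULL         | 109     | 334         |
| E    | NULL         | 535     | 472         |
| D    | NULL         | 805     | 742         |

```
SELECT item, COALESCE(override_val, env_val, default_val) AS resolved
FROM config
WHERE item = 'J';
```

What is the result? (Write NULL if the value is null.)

item = J: override_val=NULL, env_val=NULL, default_val=572.
override_val=NULL, env_val=NULL, default_val=572 → 572

572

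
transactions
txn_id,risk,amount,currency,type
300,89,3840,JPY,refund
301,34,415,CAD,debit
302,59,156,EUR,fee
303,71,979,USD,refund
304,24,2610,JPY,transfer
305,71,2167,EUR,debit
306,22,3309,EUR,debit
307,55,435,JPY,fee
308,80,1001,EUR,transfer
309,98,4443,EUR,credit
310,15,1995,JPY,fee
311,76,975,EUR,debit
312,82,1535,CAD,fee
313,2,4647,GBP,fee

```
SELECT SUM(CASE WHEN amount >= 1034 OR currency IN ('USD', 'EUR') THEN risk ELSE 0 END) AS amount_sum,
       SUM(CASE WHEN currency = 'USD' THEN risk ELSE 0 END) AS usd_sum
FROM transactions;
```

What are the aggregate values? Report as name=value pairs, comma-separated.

amount_sum=689, usd_sum=71

[amount_sum: amount >= 1034 OR currency IN ('USD', 'EUR')]
txn_id=300: ✓ → 89
txn_id=301: ✗
txn_id=302: ✓ → 59
txn_id=303: ✓ → 71
txn_id=304: ✓ → 24
txn_id=305: ✓ → 71
txn_id=306: ✓ → 22
txn_id=307: ✗
txn_id=308: ✓ → 80
txn_id=309: ✓ → 98
txn_id=310: ✓ → 15
txn_id=311: ✓ → 76
txn_id=312: ✓ → 82
txn_id=313: ✓ → 2
amount_sum = 89 + 59 + 71 + 24 + 71 + 22 + 80 + 98 + 15 + 76 + 82 + 2 = 689
—
[usd_sum: currency = 'USD']
txn_id=300: ✗
txn_id=301: ✗
txn_id=302: ✗
txn_id=303: ✓ → 71
txn_id=304: ✗
txn_id=305: ✗
txn_id=306: ✗
txn_id=307: ✗
txn_id=308: ✗
txn_id=309: ✗
txn_id=310: ✗
txn_id=311: ✗
txn_id=312: ✗
txn_id=313: ✗
usd_sum = 71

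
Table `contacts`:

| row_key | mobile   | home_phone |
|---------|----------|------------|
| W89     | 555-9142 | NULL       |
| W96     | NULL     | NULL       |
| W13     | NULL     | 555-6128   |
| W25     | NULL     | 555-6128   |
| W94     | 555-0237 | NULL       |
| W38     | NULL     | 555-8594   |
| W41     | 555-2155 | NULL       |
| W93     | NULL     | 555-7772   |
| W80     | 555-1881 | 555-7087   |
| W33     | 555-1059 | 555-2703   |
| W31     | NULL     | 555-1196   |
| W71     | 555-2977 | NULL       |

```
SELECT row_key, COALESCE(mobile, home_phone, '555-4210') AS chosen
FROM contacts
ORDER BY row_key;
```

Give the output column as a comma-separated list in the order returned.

row_key=W13: mobile=NULL, home_phone=555-6128 → 555-6128
row_key=W25: mobile=NULL, home_phone=555-6128 → 555-6128
row_key=W31: mobile=NULL, home_phone=555-1196 → 555-1196
row_key=W33: mobile=555-1059 → 555-1059
row_key=W38: mobile=NULL, home_phone=555-8594 → 555-8594
row_key=W41: mobile=555-2155 → 555-2155
row_key=W71: mobile=555-2977 → 555-2977
row_key=W80: mobile=555-1881 → 555-1881
row_key=W89: mobile=555-9142 → 555-9142
row_key=W93: mobile=NULL, home_phone=555-7772 → 555-7772
row_key=W94: mobile=555-0237 → 555-0237
row_key=W96: mobile=NULL, home_phone=NULL, → literal 555-4210 → 555-4210

555-6128, 555-6128, 555-1196, 555-1059, 555-8594, 555-2155, 555-2977, 555-1881, 555-9142, 555-7772, 555-0237, 555-4210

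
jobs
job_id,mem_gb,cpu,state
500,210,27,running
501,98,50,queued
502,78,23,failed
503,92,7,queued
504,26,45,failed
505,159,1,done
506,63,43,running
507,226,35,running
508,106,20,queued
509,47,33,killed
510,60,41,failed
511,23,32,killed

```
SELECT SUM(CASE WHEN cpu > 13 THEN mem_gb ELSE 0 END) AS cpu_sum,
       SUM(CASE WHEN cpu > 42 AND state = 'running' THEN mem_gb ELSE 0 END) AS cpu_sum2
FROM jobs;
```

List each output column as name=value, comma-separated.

[cpu_sum: cpu > 13]
job_id=500: ✓ → 210
job_id=501: ✓ → 98
job_id=502: ✓ → 78
job_id=503: ✗
job_id=504: ✓ → 26
job_id=505: ✗
job_id=506: ✓ → 63
job_id=507: ✓ → 226
job_id=508: ✓ → 106
job_id=509: ✓ → 47
job_id=510: ✓ → 60
job_id=511: ✓ → 23
cpu_sum = 210 + 98 + 78 + 26 + 63 + 226 + 106 + 47 + 60 + 23 = 937
—
[cpu_sum2: cpu > 42 AND state = 'running']
job_id=500: ✗
job_id=501: ✗
job_id=502: ✗
job_id=503: ✗
job_id=504: ✗
job_id=505: ✗
job_id=506: ✓ → 63
job_id=507: ✗
job_id=508: ✗
job_id=509: ✗
job_id=510: ✗
job_id=511: ✗
cpu_sum2 = 63

cpu_sum=937, cpu_sum2=63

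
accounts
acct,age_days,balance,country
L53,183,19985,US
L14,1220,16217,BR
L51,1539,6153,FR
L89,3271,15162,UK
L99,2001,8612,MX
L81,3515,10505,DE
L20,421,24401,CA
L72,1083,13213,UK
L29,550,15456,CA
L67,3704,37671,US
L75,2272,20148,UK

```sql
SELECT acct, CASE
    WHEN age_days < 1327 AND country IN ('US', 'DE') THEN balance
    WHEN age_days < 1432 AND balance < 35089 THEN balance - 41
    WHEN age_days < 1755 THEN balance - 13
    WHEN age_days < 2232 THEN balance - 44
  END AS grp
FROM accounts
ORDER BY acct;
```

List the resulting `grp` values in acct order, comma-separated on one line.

16176, 24360, 15415, 6140, 19985, NULL, 13172, NULL, NULL, NULL, 8568

acct=L14: age_days < 1432 AND balance < 35089 → 16176
acct=L20: age_days < 1432 AND balance < 35089 → 24360
acct=L29: age_days < 1432 AND balance < 35089 → 15415
acct=L51: age_days < 1755 → 6140
acct=L53: age_days < 1327 AND country IN ('US', 'DE') → 19985
acct=L67: (no match → NULL) → NULL
acct=L72: age_days < 1432 AND balance < 35089 → 13172
acct=L75: (no match → NULL) → NULL
acct=L81: (no match → NULL) → NULL
acct=L89: (no match → NULL) → NULL
acct=L99: age_days < 2232 → 8568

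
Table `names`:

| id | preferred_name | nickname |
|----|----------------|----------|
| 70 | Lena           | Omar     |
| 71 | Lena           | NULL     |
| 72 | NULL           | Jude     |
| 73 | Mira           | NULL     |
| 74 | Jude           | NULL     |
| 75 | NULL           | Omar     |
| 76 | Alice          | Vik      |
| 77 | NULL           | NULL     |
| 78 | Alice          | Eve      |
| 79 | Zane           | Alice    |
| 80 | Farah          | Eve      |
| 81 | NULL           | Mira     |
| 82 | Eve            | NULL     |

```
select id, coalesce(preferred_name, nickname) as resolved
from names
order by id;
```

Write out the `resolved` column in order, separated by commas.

id=70: preferred_name=Lena → Lena
id=71: preferred_name=Lena → Lena
id=72: preferred_name=NULL, nickname=Jude → Jude
id=73: preferred_name=Mira → Mira
id=74: preferred_name=Jude → Jude
id=75: preferred_name=NULL, nickname=Omar → Omar
id=76: preferred_name=Alice → Alice
id=77: preferred_name=NULL, nickname=NULL (all NULL) → NULL
id=78: preferred_name=Alice → Alice
id=79: preferred_name=Zane → Zane
id=80: preferred_name=Farah → Farah
id=81: preferred_name=NULL, nickname=Mira → Mira
id=82: preferred_name=Eve → Eve

Lena, Lena, Jude, Mira, Jude, Omar, Alice, NULL, Alice, Zane, Farah, Mira, Eve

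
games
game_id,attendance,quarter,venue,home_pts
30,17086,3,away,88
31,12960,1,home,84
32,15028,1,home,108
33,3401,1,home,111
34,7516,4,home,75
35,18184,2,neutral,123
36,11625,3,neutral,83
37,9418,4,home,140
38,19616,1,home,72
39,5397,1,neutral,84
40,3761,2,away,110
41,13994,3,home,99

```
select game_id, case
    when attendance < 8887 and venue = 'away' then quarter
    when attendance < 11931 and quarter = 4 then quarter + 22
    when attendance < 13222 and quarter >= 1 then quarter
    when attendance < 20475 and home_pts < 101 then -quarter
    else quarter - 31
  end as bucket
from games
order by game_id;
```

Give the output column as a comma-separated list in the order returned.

-3, 1, -30, 1, 26, -29, 3, 26, -1, 1, 2, -3

game_id=30: attendance < 20475 and home_pts < 101 → -3
game_id=31: attendance < 13222 and quarter >= 1 → 1
game_id=32: ELSE → -30
game_id=33: attendance < 13222 and quarter >= 1 → 1
game_id=34: attendance < 11931 and quarter = 4 → 26
game_id=35: ELSE → -29
game_id=36: attendance < 13222 and quarter >= 1 → 3
game_id=37: attendance < 11931 and quarter = 4 → 26
game_id=38: attendance < 20475 and home_pts < 101 → -1
game_id=39: attendance < 13222 and quarter >= 1 → 1
game_id=40: attendance < 8887 and venue = 'away' → 2
game_id=41: attendance < 20475 and home_pts < 101 → -3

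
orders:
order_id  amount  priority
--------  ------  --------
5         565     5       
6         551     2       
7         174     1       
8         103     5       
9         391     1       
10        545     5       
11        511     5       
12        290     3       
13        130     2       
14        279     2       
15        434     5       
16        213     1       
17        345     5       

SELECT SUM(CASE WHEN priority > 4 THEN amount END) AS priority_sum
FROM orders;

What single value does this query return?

2503

order_id=5: ✓ → 565
order_id=6: ✗
order_id=7: ✗
order_id=8: ✓ → 103
order_id=9: ✗
order_id=10: ✓ → 545
order_id=11: ✓ → 511
order_id=12: ✗
order_id=13: ✗
order_id=14: ✗
order_id=15: ✓ → 434
order_id=16: ✗
order_id=17: ✓ → 345
priority_sum = 565 + 103 + 545 + 511 + 434 + 345 = 2503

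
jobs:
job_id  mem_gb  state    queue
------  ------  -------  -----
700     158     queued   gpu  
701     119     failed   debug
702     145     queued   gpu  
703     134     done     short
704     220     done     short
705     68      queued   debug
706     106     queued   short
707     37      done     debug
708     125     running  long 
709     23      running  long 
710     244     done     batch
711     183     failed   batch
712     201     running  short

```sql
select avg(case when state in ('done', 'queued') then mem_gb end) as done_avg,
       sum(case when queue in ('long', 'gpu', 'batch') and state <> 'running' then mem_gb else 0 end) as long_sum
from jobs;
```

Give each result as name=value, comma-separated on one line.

done_avg=139, long_sum=730

[done_avg: state in ('done', 'queued')]
job_id=700: ✓ → 158
job_id=701: ✗
job_id=702: ✓ → 145
job_id=703: ✓ → 134
job_id=704: ✓ → 220
job_id=705: ✓ → 68
job_id=706: ✓ → 106
job_id=707: ✓ → 37
job_id=708: ✗
job_id=709: ✗
job_id=710: ✓ → 244
job_id=711: ✗
job_id=712: ✗
done_avg = (158 + 145 + 134 + 220 + 68 + 106 + 37 + 244) / 8 = 139
—
[long_sum: queue in ('long', 'gpu', 'batch') and state <> 'running']
job_id=700: ✓ → 158
job_id=701: ✗
job_id=702: ✓ → 145
job_id=703: ✗
job_id=704: ✗
job_id=705: ✗
job_id=706: ✗
job_id=707: ✗
job_id=708: ✗
job_id=709: ✗
job_id=710: ✓ → 244
job_id=711: ✓ → 183
job_id=712: ✗
long_sum = 158 + 145 + 244 + 183 = 730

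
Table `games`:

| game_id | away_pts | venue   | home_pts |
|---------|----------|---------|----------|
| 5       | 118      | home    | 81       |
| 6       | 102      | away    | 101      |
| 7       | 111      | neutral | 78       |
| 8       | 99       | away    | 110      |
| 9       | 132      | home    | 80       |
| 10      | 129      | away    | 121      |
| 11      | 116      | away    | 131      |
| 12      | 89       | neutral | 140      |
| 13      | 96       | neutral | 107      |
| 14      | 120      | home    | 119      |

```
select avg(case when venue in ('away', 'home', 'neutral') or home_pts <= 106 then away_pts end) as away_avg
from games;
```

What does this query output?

111.2

game_id=5: ✓ → 118
game_id=6: ✓ → 102
game_id=7: ✓ → 111
game_id=8: ✓ → 99
game_id=9: ✓ → 132
game_id=10: ✓ → 129
game_id=11: ✓ → 116
game_id=12: ✓ → 89
game_id=13: ✓ → 96
game_id=14: ✓ → 120
away_avg = (118 + 102 + 111 + 99 + 132 + 129 + 116 + 89 + 96 + 120) / 10 = 111.2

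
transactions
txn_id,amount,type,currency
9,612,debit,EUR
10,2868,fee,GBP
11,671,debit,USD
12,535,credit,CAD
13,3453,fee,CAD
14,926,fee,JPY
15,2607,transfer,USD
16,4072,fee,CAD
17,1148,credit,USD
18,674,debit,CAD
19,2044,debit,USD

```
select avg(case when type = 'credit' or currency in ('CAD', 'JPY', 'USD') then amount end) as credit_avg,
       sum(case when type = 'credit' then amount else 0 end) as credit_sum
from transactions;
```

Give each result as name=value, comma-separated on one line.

[credit_avg: type = 'credit' or currency in ('CAD', 'JPY', 'USD')]
txn_id=9: ✗
txn_id=10: ✗
txn_id=11: ✓ → 671
txn_id=12: ✓ → 535
txn_id=13: ✓ → 3453
txn_id=14: ✓ → 926
txn_id=15: ✓ → 2607
txn_id=16: ✓ → 4072
txn_id=17: ✓ → 1148
txn_id=18: ✓ → 674
txn_id=19: ✓ → 2044
credit_avg = (671 + 535 + 3453 + 926 + 2607 + 4072 + 1148 + 674 + 2044) / 9 = 1792.2222222222
—
[credit_sum: type = 'credit']
txn_id=9: ✗
txn_id=10: ✗
txn_id=11: ✗
txn_id=12: ✓ → 535
txn_id=13: ✗
txn_id=14: ✗
txn_id=15: ✗
txn_id=16: ✗
txn_id=17: ✓ → 1148
txn_id=18: ✗
txn_id=19: ✗
credit_sum = 535 + 1148 = 1683

credit_avg=1792.2222222222, credit_sum=1683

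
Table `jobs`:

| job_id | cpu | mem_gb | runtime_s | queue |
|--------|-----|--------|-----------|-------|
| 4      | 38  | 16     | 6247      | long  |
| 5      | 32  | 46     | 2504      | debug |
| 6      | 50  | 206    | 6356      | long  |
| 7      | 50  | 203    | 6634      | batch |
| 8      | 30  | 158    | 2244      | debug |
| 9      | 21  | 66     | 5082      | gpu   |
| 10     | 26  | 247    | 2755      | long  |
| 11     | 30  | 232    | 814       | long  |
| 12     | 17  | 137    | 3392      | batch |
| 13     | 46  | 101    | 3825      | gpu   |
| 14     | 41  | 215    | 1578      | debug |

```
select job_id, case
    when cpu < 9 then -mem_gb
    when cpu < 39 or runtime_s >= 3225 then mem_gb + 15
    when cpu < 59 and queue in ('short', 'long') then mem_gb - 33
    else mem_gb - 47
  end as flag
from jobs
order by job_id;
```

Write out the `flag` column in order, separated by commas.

31, 61, 221, 218, 173, 81, 262, 247, 152, 116, 168

job_id=4: cpu < 39 or runtime_s >= 3225 → 31
job_id=5: cpu < 39 or runtime_s >= 3225 → 61
job_id=6: cpu < 39 or runtime_s >= 3225 → 221
job_id=7: cpu < 39 or runtime_s >= 3225 → 218
job_id=8: cpu < 39 or runtime_s >= 3225 → 173
job_id=9: cpu < 39 or runtime_s >= 3225 → 81
job_id=10: cpu < 39 or runtime_s >= 3225 → 262
job_id=11: cpu < 39 or runtime_s >= 3225 → 247
job_id=12: cpu < 39 or runtime_s >= 3225 → 152
job_id=13: cpu < 39 or runtime_s >= 3225 → 116
job_id=14: ELSE → 168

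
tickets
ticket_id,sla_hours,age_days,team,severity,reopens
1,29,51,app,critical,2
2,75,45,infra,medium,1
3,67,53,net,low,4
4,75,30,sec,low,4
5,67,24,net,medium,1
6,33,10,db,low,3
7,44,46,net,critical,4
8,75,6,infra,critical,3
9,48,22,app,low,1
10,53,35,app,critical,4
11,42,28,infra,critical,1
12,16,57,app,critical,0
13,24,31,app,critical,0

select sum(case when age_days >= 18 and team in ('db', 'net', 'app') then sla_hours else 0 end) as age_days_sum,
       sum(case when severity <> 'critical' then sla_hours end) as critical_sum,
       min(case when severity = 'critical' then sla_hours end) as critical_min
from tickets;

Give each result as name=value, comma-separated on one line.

age_days_sum=348, critical_sum=365, critical_min=16

[age_days_sum: age_days >= 18 and team in ('db', 'net', 'app')]
ticket_id=1: ✓ → 29
ticket_id=2: ✗
ticket_id=3: ✓ → 67
ticket_id=4: ✗
ticket_id=5: ✓ → 67
ticket_id=6: ✗
ticket_id=7: ✓ → 44
ticket_id=8: ✗
ticket_id=9: ✓ → 48
ticket_id=10: ✓ → 53
ticket_id=11: ✗
ticket_id=12: ✓ → 16
ticket_id=13: ✓ → 24
age_days_sum = 29 + 67 + 67 + 44 + 48 + 53 + 16 + 24 = 348
—
[critical_sum: severity <> 'critical']
ticket_id=1: ✗
ticket_id=2: ✓ → 75
ticket_id=3: ✓ → 67
ticket_id=4: ✓ → 75
ticket_id=5: ✓ → 67
ticket_id=6: ✓ → 33
ticket_id=7: ✗
ticket_id=8: ✗
ticket_id=9: ✓ → 48
ticket_id=10: ✗
ticket_id=11: ✗
ticket_id=12: ✗
ticket_id=13: ✗
critical_sum = 75 + 67 + 75 + 67 + 33 + 48 = 365
—
[critical_min: severity = 'critical']
ticket_id=1: ✓ → 29
ticket_id=2: ✗
ticket_id=3: ✗
ticket_id=4: ✗
ticket_id=5: ✗
ticket_id=6: ✗
ticket_id=7: ✓ → 44
ticket_id=8: ✓ → 75
ticket_id=9: ✗
ticket_id=10: ✓ → 53
ticket_id=11: ✓ → 42
ticket_id=12: ✓ → 16
ticket_id=13: ✓ → 24
critical_min = MIN(29, 44, 75, 53, 42, 16, 24) = 16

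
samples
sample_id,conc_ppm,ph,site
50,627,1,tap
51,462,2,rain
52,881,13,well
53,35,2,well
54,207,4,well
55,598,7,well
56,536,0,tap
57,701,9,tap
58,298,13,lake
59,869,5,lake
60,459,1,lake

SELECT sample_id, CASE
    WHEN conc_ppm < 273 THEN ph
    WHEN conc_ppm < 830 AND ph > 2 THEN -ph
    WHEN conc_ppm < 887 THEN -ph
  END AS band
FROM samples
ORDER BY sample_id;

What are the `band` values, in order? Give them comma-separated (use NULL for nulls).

-1, -2, -13, 2, 4, -7, 0, -9, -13, -5, -1

sample_id=50: conc_ppm < 887 → -1
sample_id=51: conc_ppm < 887 → -2
sample_id=52: conc_ppm < 887 → -13
sample_id=53: conc_ppm < 273 → 2
sample_id=54: conc_ppm < 273 → 4
sample_id=55: conc_ppm < 830 AND ph > 2 → -7
sample_id=56: conc_ppm < 887 → 0
sample_id=57: conc_ppm < 830 AND ph > 2 → -9
sample_id=58: conc_ppm < 830 AND ph > 2 → -13
sample_id=59: conc_ppm < 887 → -5
sample_id=60: conc_ppm < 887 → -1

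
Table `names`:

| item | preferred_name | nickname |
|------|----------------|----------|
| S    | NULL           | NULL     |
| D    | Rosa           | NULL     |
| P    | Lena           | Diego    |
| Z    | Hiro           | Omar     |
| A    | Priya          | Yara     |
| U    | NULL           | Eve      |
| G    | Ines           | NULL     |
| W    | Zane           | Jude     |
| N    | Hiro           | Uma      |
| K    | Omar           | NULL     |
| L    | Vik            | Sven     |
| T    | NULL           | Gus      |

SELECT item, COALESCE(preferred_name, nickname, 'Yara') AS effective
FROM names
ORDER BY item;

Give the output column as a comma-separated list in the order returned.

item=A: preferred_name=Priya → Priya
item=D: preferred_name=Rosa → Rosa
item=G: preferred_name=Ines → Ines
item=K: preferred_name=Omar → Omar
item=L: preferred_name=Vik → Vik
item=N: preferred_name=Hiro → Hiro
item=P: preferred_name=Lena → Lena
item=S: preferred_name=NULL, nickname=NULL, → literal Yara → Yara
item=T: preferred_name=NULL, nickname=Gus → Gus
item=U: preferred_name=NULL, nickname=Eve → Eve
item=W: preferred_name=Zane → Zane
item=Z: preferred_name=Hiro → Hiro

Priya, Rosa, Ines, Omar, Vik, Hiro, Lena, Yara, Gus, Eve, Zane, Hiro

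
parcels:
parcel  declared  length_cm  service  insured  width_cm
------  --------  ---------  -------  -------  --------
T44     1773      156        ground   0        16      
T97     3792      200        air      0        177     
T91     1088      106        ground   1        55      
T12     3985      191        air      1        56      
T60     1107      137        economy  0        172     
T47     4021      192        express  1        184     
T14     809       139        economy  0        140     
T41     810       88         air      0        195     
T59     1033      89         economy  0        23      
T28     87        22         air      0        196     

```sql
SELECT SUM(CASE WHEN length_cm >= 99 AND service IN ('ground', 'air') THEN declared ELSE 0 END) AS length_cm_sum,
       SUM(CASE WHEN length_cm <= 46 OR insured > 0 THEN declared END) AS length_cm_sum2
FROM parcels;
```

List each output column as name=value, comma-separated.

[length_cm_sum: length_cm >= 99 AND service IN ('ground', 'air')]
parcel=T44: ✓ → 1773
parcel=T97: ✓ → 3792
parcel=T91: ✓ → 1088
parcel=T12: ✓ → 3985
parcel=T60: ✗
parcel=T47: ✗
parcel=T14: ✗
parcel=T41: ✗
parcel=T59: ✗
parcel=T28: ✗
length_cm_sum = 1773 + 3792 + 1088 + 3985 = 10638
—
[length_cm_sum2: length_cm <= 46 OR insured > 0]
parcel=T44: ✗
parcel=T97: ✗
parcel=T91: ✓ → 1088
parcel=T12: ✓ → 3985
parcel=T60: ✗
parcel=T47: ✓ → 4021
parcel=T14: ✗
parcel=T41: ✗
parcel=T59: ✗
parcel=T28: ✓ → 87
length_cm_sum2 = 1088 + 3985 + 4021 + 87 = 9181

length_cm_sum=10638, length_cm_sum2=9181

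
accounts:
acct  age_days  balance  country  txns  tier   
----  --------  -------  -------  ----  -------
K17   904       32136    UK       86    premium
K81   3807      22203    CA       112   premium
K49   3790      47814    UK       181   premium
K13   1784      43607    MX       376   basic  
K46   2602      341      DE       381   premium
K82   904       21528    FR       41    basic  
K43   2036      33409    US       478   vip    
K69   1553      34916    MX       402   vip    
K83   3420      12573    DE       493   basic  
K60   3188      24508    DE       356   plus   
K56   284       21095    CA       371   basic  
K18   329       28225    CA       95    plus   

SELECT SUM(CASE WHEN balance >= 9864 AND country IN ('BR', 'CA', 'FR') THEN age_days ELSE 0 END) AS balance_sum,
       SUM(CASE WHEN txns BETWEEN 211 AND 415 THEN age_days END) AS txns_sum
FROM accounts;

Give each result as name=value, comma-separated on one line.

[balance_sum: balance >= 9864 AND country IN ('BR', 'CA', 'FR')]
acct=K17: ✗
acct=K81: ✓ → 3807
acct=K49: ✗
acct=K13: ✗
acct=K46: ✗
acct=K82: ✓ → 904
acct=K43: ✗
acct=K69: ✗
acct=K83: ✗
acct=K60: ✗
acct=K56: ✓ → 284
acct=K18: ✓ → 329
balance_sum = 3807 + 904 + 284 + 329 = 5324
—
[txns_sum: txns BETWEEN 211 AND 415]
acct=K17: ✗
acct=K81: ✗
acct=K49: ✗
acct=K13: ✓ → 1784
acct=K46: ✓ → 2602
acct=K82: ✗
acct=K43: ✗
acct=K69: ✓ → 1553
acct=K83: ✗
acct=K60: ✓ → 3188
acct=K56: ✓ → 284
acct=K18: ✗
txns_sum = 1784 + 2602 + 1553 + 3188 + 284 = 9411

balance_sum=5324, txns_sum=9411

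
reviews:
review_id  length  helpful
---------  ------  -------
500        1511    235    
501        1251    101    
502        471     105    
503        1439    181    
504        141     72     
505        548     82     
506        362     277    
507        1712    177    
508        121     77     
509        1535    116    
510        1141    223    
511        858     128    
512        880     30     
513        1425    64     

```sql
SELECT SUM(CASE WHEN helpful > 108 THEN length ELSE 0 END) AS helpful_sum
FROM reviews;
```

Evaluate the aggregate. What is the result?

8558

review_id=500: ✓ → 1511
review_id=501: ✗
review_id=502: ✗
review_id=503: ✓ → 1439
review_id=504: ✗
review_id=505: ✗
review_id=506: ✓ → 362
review_id=507: ✓ → 1712
review_id=508: ✗
review_id=509: ✓ → 1535
review_id=510: ✓ → 1141
review_id=511: ✓ → 858
review_id=512: ✗
review_id=513: ✗
helpful_sum = 1511 + 1439 + 362 + 1712 + 1535 + 1141 + 858 = 8558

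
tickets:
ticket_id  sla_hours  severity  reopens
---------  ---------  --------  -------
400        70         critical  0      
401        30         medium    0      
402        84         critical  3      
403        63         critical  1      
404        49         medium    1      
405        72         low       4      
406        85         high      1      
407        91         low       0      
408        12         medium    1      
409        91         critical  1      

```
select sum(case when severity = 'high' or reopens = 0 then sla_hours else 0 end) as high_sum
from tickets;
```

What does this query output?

276

ticket_id=400: ✓ → 70
ticket_id=401: ✓ → 30
ticket_id=402: ✗
ticket_id=403: ✗
ticket_id=404: ✗
ticket_id=405: ✗
ticket_id=406: ✓ → 85
ticket_id=407: ✓ → 91
ticket_id=408: ✗
ticket_id=409: ✗
high_sum = 70 + 30 + 85 + 91 = 276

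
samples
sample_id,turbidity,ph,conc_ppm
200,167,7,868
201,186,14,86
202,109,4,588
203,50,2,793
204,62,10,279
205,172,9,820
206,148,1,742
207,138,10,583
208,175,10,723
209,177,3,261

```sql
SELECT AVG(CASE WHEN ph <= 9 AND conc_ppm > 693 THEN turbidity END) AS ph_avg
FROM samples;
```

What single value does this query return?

134.25

sample_id=200: ✓ → 167
sample_id=201: ✗
sample_id=202: ✗
sample_id=203: ✓ → 50
sample_id=204: ✗
sample_id=205: ✓ → 172
sample_id=206: ✓ → 148
sample_id=207: ✗
sample_id=208: ✗
sample_id=209: ✗
ph_avg = (167 + 50 + 172 + 148) / 4 = 134.25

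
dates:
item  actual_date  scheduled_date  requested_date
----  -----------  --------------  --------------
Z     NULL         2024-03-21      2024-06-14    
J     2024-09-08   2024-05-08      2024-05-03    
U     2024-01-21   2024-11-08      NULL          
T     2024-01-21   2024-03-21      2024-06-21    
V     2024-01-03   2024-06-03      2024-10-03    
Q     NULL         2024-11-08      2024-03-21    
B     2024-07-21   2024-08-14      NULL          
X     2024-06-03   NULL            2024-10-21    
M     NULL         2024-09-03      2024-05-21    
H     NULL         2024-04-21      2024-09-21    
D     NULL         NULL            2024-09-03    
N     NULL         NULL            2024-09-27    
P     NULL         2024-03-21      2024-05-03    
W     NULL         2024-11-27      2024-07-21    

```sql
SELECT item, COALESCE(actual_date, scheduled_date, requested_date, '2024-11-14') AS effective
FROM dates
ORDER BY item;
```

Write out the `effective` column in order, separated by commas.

2024-07-21, 2024-09-03, 2024-04-21, 2024-09-08, 2024-09-03, 2024-09-27, 2024-03-21, 2024-11-08, 2024-01-21, 2024-01-21, 2024-01-03, 2024-11-27, 2024-06-03, 2024-03-21

item=B: actual_date=2024-07-21 → 2024-07-21
item=D: actual_date=NULL, scheduled_date=NULL, requested_date=2024-09-03 → 2024-09-03
item=H: actual_date=NULL, scheduled_date=2024-04-21 → 2024-04-21
item=J: actual_date=2024-09-08 → 2024-09-08
item=M: actual_date=NULL, scheduled_date=2024-09-03 → 2024-09-03
item=N: actual_date=NULL, scheduled_date=NULL, requested_date=2024-09-27 → 2024-09-27
item=P: actual_date=NULL, scheduled_date=2024-03-21 → 2024-03-21
item=Q: actual_date=NULL, scheduled_date=2024-11-08 → 2024-11-08
item=T: actual_date=2024-01-21 → 2024-01-21
item=U: actual_date=2024-01-21 → 2024-01-21
item=V: actual_date=2024-01-03 → 2024-01-03
item=W: actual_date=NULL, scheduled_date=2024-11-27 → 2024-11-27
item=X: actual_date=2024-06-03 → 2024-06-03
item=Z: actual_date=NULL, scheduled_date=2024-03-21 → 2024-03-21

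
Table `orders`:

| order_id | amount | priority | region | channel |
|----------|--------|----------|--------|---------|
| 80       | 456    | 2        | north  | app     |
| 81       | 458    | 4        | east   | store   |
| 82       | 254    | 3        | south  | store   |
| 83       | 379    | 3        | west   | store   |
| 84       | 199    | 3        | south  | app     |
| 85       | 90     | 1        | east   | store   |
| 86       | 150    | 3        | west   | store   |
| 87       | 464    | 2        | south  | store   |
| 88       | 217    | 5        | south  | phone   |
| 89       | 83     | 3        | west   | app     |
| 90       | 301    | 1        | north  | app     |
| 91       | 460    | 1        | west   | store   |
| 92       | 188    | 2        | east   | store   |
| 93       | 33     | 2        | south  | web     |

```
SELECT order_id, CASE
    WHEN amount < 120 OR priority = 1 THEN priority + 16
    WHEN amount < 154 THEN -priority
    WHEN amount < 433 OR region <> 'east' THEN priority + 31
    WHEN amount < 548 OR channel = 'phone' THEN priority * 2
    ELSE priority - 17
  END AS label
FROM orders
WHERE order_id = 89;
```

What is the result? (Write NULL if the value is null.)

order_id = 89: amount=83, priority=3, region=west, channel=app.
amount < 120 OR priority = 1 → true → 19

19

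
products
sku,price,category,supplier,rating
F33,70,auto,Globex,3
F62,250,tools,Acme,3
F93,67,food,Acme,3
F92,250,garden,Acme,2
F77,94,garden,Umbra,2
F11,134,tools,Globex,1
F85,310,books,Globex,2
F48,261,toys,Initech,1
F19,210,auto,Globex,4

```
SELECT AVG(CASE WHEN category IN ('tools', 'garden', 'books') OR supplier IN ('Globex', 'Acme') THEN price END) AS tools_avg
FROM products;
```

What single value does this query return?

sku=F33: ✓ → 70
sku=F62: ✓ → 250
sku=F93: ✓ → 67
sku=F92: ✓ → 250
sku=F77: ✓ → 94
sku=F11: ✓ → 134
sku=F85: ✓ → 310
sku=F48: ✗
sku=F19: ✓ → 210
tools_avg = (70 + 250 + 67 + 250 + 94 + 134 + 310 + 210) / 8 = 173.125

173.125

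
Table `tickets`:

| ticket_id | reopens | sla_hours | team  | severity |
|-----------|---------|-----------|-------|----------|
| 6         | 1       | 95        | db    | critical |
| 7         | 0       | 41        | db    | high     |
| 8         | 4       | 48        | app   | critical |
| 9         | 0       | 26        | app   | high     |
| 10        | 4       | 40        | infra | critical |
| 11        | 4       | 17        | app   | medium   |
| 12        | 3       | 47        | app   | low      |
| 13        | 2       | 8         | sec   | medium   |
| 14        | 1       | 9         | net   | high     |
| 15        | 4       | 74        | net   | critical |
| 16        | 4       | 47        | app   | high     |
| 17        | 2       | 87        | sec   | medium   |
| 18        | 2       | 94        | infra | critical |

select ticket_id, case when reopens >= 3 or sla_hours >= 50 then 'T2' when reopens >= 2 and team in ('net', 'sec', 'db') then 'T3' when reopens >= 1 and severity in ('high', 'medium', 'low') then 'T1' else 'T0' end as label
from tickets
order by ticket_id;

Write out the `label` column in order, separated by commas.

T2, T0, T2, T0, T2, T2, T2, T3, T1, T2, T2, T2, T2

ticket_id=6: reopens >= 3 or sla_hours >= 50 → T2
ticket_id=7: ELSE → T0
ticket_id=8: reopens >= 3 or sla_hours >= 50 → T2
ticket_id=9: ELSE → T0
ticket_id=10: reopens >= 3 or sla_hours >= 50 → T2
ticket_id=11: reopens >= 3 or sla_hours >= 50 → T2
ticket_id=12: reopens >= 3 or sla_hours >= 50 → T2
ticket_id=13: reopens >= 2 and team in ('net', 'sec', 'db') → T3
ticket_id=14: reopens >= 1 and severity in ('high', 'medium', 'low') → T1
ticket_id=15: reopens >= 3 or sla_hours >= 50 → T2
ticket_id=16: reopens >= 3 or sla_hours >= 50 → T2
ticket_id=17: reopens >= 3 or sla_hours >= 50 → T2
ticket_id=18: reopens >= 3 or sla_hours >= 50 → T2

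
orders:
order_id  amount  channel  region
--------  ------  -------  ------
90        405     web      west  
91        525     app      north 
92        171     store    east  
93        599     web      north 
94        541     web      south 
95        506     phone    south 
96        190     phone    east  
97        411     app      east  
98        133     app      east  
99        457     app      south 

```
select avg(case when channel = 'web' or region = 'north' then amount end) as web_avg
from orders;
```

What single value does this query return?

517.5

order_id=90: ✓ → 405
order_id=91: ✓ → 525
order_id=92: ✗
order_id=93: ✓ → 599
order_id=94: ✓ → 541
order_id=95: ✗
order_id=96: ✗
order_id=97: ✗
order_id=98: ✗
order_id=99: ✗
web_avg = (405 + 525 + 599 + 541) / 4 = 517.5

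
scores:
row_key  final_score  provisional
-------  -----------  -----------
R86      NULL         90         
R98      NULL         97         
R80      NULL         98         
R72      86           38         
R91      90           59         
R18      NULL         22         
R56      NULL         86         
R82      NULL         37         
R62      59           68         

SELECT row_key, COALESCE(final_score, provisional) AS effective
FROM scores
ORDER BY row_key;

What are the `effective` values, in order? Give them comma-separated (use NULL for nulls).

row_key=R18: final_score=NULL, provisional=22 → 22
row_key=R56: final_score=NULL, provisional=86 → 86
row_key=R62: final_score=59 → 59
row_key=R72: final_score=86 → 86
row_key=R80: final_score=NULL, provisional=98 → 98
row_key=R82: final_score=NULL, provisional=37 → 37
row_key=R86: final_score=NULL, provisional=90 → 90
row_key=R91: final_score=90 → 90
row_key=R98: final_score=NULL, provisional=97 → 97

22, 86, 59, 86, 98, 37, 90, 90, 97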